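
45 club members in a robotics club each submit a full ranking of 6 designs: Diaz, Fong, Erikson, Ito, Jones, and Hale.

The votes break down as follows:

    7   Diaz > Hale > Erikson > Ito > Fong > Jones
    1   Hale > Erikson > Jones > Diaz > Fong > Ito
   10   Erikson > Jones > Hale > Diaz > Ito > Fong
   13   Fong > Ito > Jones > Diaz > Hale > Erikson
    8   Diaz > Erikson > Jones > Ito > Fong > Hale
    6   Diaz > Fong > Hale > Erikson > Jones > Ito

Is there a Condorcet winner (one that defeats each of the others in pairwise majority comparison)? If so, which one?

There is no Condorcet winner

Head-to-head results (45 voters total):
Diaz vs Fong: Diaz wins 32–13.
Diaz vs Erikson: Diaz wins 34–11.
Diaz vs Ito: Diaz wins 32–13.
Diaz vs Jones: Jones wins 24–21.
Diaz vs Hale: Diaz wins 34–11.
Fong vs Erikson: Erikson wins 26–19.
Fong vs Ito: Ito wins 25–20.
Fong vs Jones: Fong wins 26–19.
Fong vs Hale: Fong wins 27–18.
Erikson vs Ito: Erikson wins 32–13.
Erikson vs Jones: Erikson wins 32–13.
Erikson vs Hale: Hale wins 27–18.
Ito vs Jones: Jones wins 25–20.
Ito vs Hale: Hale wins 24–21.
Jones vs Hale: Jones wins 31–14.
No candidate beats all others: Diaz beats Fong beats Jones beats Diaz, a majority cycle.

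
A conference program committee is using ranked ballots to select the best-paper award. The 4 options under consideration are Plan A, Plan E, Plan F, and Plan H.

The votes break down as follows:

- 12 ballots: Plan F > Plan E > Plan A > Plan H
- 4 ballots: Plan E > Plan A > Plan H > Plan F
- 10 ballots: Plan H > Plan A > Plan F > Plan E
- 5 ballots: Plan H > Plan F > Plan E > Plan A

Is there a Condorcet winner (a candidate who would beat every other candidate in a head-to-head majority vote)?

Head-to-head results (31 voters total):
Plan A vs Plan E: Plan E wins 21–10.
Plan A vs Plan F: Plan F wins 17–14.
Plan A vs Plan H: Plan A wins 16–15.
Plan E vs Plan F: Plan F wins 27–4.
Plan E vs Plan H: Plan E wins 16–15.
Plan F vs Plan H: Plan H wins 19–12.
No candidate beats all others: Plan A beats Plan H beats Plan F beats Plan A, a majority cycle.

No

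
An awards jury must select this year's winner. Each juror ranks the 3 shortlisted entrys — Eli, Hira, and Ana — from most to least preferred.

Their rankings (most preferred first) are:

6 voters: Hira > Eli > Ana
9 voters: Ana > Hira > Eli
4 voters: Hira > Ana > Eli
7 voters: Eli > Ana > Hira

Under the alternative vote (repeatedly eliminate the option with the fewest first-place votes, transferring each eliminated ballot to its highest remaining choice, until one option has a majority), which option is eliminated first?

Round 1: Hira 10, Ana 9, Eli 7. Eli has the fewest and is eliminated.
Round 2: Ana 16, Hira 10. Ana has a majority.

Eli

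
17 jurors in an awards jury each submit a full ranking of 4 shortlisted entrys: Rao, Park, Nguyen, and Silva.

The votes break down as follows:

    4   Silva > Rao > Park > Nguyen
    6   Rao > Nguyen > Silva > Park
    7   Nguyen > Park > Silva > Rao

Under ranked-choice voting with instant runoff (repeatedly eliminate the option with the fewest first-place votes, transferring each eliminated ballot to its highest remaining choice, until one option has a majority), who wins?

Round 1: Nguyen 7, Rao 6, Silva 4, Park 0. Park has the fewest and is eliminated.
Round 2: Nguyen 7, Rao 6, Silva 4. Silva has the fewest and is eliminated.
Round 3: Rao 10, Nguyen 7. Rao has a majority.

Rao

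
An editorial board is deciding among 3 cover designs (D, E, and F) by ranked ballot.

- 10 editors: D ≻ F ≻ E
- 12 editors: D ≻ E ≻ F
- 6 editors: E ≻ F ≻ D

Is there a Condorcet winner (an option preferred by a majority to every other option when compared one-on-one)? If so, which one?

Head-to-head results (28 voters total):
D vs E: D wins 22–6.
D vs F: D wins 22–6.
E vs F: E wins 18–10.
D beats each rival — E (22–6), F (22–6) — so D is the Condorcet winner.

D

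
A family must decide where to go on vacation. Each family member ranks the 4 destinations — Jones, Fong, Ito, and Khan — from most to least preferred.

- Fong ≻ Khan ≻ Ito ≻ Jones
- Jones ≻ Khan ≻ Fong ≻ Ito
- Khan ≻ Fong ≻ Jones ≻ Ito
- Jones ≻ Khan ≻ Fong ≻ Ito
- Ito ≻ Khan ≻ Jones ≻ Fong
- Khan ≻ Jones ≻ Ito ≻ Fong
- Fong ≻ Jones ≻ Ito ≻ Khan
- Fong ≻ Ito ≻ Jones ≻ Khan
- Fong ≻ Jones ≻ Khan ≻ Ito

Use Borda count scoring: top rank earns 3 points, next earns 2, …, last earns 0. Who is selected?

Borda scores:
  Jones: 0 + 3 + 1 + 3 + 1 + 2 + 2 + 1 + 2 = 15
  Fong: 3 + 1 + 2 + 1 + 0 + 0 + 3 + 3 + 3 = 16
  Ito: 1 + 0 + 0 + 0 + 3 + 1 + 1 + 2 + 0 = 8
  Khan: 2 + 2 + 3 + 2 + 2 + 3 + 0 + 0 + 1 = 15
Fong has the highest total.

Fong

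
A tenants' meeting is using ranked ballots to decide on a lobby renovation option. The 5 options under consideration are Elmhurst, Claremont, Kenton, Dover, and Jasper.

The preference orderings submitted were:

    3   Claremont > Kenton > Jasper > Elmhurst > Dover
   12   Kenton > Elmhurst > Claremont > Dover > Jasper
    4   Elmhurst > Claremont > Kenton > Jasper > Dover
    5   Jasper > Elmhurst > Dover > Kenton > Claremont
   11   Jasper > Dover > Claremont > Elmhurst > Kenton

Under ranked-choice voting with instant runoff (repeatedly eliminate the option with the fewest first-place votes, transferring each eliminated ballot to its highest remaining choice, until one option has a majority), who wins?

Kenton

Round 1: Jasper 16, Kenton 12, Elmhurst 4, Claremont 3, Dover 0. Dover has the fewest and is eliminated.
Round 2: Jasper 16, Kenton 12, Elmhurst 4, Claremont 3. Claremont has the fewest and is eliminated.
Round 3: Jasper 16, Kenton 15, Elmhurst 4. Elmhurst has the fewest and is eliminated.
Round 4: Kenton 19, Jasper 16. Kenton has a majority.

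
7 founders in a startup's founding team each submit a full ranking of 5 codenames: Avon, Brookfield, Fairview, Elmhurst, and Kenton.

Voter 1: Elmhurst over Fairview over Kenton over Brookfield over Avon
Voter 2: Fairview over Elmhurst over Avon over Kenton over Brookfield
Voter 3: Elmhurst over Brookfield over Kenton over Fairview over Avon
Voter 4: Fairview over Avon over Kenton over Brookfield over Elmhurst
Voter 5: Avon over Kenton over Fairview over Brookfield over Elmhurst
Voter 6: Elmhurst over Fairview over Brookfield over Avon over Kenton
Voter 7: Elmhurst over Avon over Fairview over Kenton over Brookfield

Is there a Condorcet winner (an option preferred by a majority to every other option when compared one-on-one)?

Yes

Head-to-head results (7 voters total):
Avon vs Brookfield: Avon wins 4–3.
Avon vs Fairview: Fairview wins 5–2.
Avon vs Elmhurst: Elmhurst wins 5–2.
Avon vs Kenton: Avon wins 5–2.
Brookfield vs Fairview: Fairview wins 6–1.
Brookfield vs Elmhurst: Elmhurst wins 5–2.
Brookfield vs Kenton: Kenton wins 5–2.
Fairview vs Elmhurst: Elmhurst wins 4–3.
Fairview vs Kenton: Fairview wins 5–2.
Elmhurst vs Kenton: Elmhurst wins 5–2.
Elmhurst beats each rival — Avon (5–2), Brookfield (5–2), Fairview (4–3), Kenton (5–2) — so Elmhurst is the Condorcet winner.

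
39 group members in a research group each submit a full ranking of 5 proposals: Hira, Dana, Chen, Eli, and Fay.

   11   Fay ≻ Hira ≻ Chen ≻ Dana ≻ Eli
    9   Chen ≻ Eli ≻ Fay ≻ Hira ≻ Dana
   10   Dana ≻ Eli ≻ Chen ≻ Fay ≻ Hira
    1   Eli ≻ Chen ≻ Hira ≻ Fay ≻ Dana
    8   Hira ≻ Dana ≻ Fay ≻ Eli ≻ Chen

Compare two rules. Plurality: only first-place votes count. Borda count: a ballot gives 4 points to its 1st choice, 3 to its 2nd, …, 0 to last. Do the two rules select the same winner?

Plurality first-place counts: Hira 8, Dana 10, Chen 9, Eli 1, Fay 11 → Fay.
Borda totals: Hira 76, Dana 75, Chen 81, Eli 69, Fay 89 → Fay.
The two rules agree on Fay.

Yes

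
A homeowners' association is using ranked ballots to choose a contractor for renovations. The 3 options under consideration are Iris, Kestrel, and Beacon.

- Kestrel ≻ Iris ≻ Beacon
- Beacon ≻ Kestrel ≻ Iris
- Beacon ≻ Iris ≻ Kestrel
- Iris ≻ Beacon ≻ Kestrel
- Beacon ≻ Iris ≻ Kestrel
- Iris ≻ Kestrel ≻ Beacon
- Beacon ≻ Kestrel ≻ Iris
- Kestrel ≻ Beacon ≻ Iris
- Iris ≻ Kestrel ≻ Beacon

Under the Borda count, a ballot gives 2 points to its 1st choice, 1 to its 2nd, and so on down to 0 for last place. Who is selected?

Beacon

Borda scores:
  Iris: 1 + 0 + 1 + 2 + 1 + 2 + 0 + 0 + 2 = 9
  Kestrel: 2 + 1 + 0 + 0 + 0 + 1 + 1 + 2 + 1 = 8
  Beacon: 0 + 2 + 2 + 1 + 2 + 0 + 2 + 1 + 0 = 10
Beacon has the highest total.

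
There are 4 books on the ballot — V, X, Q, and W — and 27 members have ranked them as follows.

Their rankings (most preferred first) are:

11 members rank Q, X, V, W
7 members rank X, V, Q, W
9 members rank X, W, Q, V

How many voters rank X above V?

Ballots ranking X above V: 11+7+9 = 27.
Ballots ranking V above X: 0.
So 27 of 27 voters prefer X to V.

27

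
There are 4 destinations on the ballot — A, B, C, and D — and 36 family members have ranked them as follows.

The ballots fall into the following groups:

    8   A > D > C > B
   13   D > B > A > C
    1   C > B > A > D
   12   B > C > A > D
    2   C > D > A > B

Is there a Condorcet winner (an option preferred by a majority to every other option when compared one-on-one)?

Head-to-head results (36 voters total):
A vs B: B wins 26–10.
A vs C: A wins 21–15.
A vs D: A wins 21–15.
B vs C: B wins 25–11.
B vs D: D wins 23–13.
C vs D: D wins 21–15.
No candidate beats all others: A beats D beats B beats A, a majority cycle.

No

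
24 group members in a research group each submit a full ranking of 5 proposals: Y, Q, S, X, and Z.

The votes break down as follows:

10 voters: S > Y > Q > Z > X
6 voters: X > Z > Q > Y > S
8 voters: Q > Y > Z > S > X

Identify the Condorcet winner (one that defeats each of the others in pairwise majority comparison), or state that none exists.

Q

Head-to-head results (24 voters total):
Y vs Q: Q wins 14–10.
Y vs S: Y wins 14–10.
Y vs X: Y wins 18–6.
Y vs Z: Y wins 18–6.
Q vs S: Q wins 14–10.
Q vs X: Q wins 18–6.
Q vs Z: Q wins 18–6.
S vs X: S wins 18–6.
S vs Z: Z wins 14–10.
X vs Z: Z wins 18–6.
Q beats each rival — Y (14–10), S (14–10), X (18–6), Z (18–6) — so Q is the Condorcet winner.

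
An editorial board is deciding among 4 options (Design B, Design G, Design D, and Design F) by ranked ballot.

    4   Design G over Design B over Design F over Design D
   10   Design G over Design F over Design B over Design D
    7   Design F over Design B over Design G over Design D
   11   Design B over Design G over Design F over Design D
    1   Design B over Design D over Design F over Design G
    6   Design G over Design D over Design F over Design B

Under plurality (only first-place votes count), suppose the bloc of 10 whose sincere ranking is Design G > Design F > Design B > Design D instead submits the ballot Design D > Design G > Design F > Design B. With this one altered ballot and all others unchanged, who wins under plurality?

First-place totals with the altered ballot: Design B 12, Design G 10, Design D 10, Design F 7.
The switch changes the winner from Design G to Design B.

Design B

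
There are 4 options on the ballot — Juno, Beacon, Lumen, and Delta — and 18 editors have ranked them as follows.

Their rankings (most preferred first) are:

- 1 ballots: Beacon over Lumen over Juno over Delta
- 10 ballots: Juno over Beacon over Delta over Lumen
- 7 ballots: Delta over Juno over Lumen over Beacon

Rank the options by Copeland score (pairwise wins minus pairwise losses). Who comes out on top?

Juno

Pairwise results:
  Juno vs Beacon: Juno wins 17–1.
  Juno vs Lumen: Juno wins 17–1.
  Juno vs Delta: Juno wins 11–7.
  Beacon vs Lumen: Beacon wins 11–7.
  Beacon vs Delta: Beacon wins 11–7.
  Lumen vs Delta: Delta wins 17–1.
Copeland scores (wins − losses):
  Juno: 3 − 0 = 3
  Beacon: 2 − 1 = 1
  Lumen: 0 − 3 = -3
  Delta: 1 − 2 = -1
Juno has the best Copeland score.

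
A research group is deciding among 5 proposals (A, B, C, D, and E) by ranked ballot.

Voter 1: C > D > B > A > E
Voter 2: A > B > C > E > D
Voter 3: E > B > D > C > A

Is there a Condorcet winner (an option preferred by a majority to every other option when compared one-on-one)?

Head-to-head results (3 voters total):
A vs B: B wins 2–1.
A vs C: C wins 2–1.
A vs D: D wins 2–1.
A vs E: A wins 2–1.
B vs C: B wins 2–1.
B vs D: B wins 2–1.
B vs E: B wins 2–1.
C vs D: C wins 2–1.
C vs E: C wins 2–1.
D vs E: E wins 2–1.
B beats each rival — A (2–1), C (2–1), D (2–1), E (2–1) — so B is the Condorcet winner.

Yes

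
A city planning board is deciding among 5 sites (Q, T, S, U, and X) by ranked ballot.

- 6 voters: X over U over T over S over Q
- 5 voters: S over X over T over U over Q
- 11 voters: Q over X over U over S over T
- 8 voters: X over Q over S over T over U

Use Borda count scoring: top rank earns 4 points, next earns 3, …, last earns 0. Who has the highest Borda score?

Borda scores:
  Q: 6·0 + 5·0 + 11·4 + 8·3 = 68
  T: 6·2 + 5·2 + 11·0 + 8·1 = 30
  S: 6·1 + 5·4 + 11·1 + 8·2 = 53
  U: 6·3 + 5·1 + 11·2 + 8·0 = 45
  X: 6·4 + 5·3 + 11·3 + 8·4 = 104
X has the highest total.

X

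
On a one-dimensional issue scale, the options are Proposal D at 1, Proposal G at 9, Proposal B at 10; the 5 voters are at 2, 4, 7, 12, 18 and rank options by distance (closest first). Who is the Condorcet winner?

With single-peaked preferences on a line, the Condorcet winner is the candidate closest to the median voter.
The median voter (position 7) is closest to Proposal G at 9.
Check: Proposal G vs Proposal D — voters closer to Proposal G: 3 of 5.

Proposal G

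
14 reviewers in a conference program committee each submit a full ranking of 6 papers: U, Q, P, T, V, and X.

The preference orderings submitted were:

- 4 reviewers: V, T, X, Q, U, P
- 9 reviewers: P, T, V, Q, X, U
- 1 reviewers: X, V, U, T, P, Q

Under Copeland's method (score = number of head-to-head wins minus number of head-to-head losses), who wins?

Pairwise results:
  U vs Q: Q wins 13–1.
  U vs P: P wins 9–5.
  U vs T: T wins 13–1.
  U vs V: V wins 14–0.
  U vs X: X wins 14–0.
  Q vs P: P wins 10–4.
  Q vs T: T wins 14–0.
  Q vs V: V wins 14–0.
  Q vs X: Q wins 9–5.
  P vs T: P wins 9–5.
  P vs V: P wins 9–5.
  P vs X: P wins 9–5.
  T vs V: T wins 9–5.
  T vs X: T wins 13–1.
  V vs X: V wins 13–1.
Copeland scores (wins − losses):
  U: 0 − 5 = -5
  Q: 2 − 3 = -1
  P: 5 − 0 = 5
  T: 4 − 1 = 3
  V: 3 − 2 = 1
  X: 1 − 4 = -3
P has the best Copeland score.

P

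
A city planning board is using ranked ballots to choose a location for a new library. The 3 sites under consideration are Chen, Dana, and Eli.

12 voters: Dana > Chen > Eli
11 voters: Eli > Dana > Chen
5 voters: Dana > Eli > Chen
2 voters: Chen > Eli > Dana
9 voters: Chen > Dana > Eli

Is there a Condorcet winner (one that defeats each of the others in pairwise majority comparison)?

Head-to-head results (39 voters total):
Chen vs Dana: Dana wins 28–11.
Chen vs Eli: Chen wins 23–16.
Dana vs Eli: Dana wins 26–13.
Dana beats each rival — Chen (28–11), Eli (26–13) — so Dana is the Condorcet winner.

Yes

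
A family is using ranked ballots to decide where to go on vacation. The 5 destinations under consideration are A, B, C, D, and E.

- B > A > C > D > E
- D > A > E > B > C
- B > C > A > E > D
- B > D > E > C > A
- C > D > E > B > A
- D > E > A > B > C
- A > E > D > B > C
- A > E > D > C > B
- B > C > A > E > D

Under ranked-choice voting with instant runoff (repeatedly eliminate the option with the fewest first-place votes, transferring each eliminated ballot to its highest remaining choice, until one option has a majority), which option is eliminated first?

Round 1: B 4, A 2, D 2, C 1, E 0. E has the fewest and is eliminated.
Round 2: B 4, A 2, D 2, C 1. C has the fewest and is eliminated.
Round 3: B 4, D 3, A 2. A has the fewest and is eliminated.
Round 4: D 5, B 4. D has a majority.

E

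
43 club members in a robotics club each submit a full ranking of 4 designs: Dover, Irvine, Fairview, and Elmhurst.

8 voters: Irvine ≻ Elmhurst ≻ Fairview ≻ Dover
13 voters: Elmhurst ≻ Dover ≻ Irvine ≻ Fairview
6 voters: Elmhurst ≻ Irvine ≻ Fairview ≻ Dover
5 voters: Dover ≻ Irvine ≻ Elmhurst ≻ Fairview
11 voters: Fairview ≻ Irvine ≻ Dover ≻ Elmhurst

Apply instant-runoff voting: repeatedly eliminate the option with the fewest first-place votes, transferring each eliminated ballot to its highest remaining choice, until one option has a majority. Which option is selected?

Round 1: Elmhurst 19, Fairview 11, Irvine 8, Dover 5. Dover has the fewest and is eliminated.
Round 2: Elmhurst 19, Irvine 13, Fairview 11. Fairview has the fewest and is eliminated.
Round 3: Irvine 24, Elmhurst 19. Irvine has a majority.

Irvine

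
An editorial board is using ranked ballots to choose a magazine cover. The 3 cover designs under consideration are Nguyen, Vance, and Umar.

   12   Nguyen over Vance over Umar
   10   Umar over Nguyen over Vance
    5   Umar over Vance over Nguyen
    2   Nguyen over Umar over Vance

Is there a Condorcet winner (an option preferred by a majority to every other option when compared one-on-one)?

Yes

Head-to-head results (29 voters total):
Nguyen vs Vance: Nguyen wins 24–5.
Nguyen vs Umar: Umar wins 15–14.
Vance vs Umar: Umar wins 17–12.
Umar beats each rival — Nguyen (15–14), Vance (17–12) — so Umar is the Condorcet winner.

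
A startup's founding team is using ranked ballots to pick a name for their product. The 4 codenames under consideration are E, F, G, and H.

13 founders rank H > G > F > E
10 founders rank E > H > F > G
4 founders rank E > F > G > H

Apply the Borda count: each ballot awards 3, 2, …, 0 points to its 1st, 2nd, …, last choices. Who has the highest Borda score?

Borda scores:
  E: 13·0 + 10·3 + 4·3 = 42
  F: 13·1 + 10·1 + 4·2 = 31
  G: 13·2 + 10·0 + 4·1 = 30
  H: 13·3 + 10·2 + 4·0 = 59
H has the highest total.

H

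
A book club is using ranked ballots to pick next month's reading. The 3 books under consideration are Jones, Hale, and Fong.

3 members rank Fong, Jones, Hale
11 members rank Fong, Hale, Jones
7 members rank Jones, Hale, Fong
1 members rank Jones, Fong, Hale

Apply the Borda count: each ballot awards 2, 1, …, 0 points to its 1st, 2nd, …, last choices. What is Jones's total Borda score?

19

Borda scores:
  Jones: 3·1 + 11·0 + 7·2 + 2 = 19
  Hale: 3·0 + 11·1 + 7·1 + 0 = 18
  Fong: 3·2 + 11·2 + 7·0 + 1 = 29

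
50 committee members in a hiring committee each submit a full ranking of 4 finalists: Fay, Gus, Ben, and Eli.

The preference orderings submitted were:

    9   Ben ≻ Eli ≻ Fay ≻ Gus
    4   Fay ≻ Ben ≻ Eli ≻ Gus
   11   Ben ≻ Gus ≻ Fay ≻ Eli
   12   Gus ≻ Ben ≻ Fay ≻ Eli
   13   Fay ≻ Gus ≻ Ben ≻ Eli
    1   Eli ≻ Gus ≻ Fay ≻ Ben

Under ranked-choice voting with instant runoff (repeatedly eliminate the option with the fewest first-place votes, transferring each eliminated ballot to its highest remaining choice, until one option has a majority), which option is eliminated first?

Eli

Round 1: Ben 20, Fay 17, Gus 12, Eli 1. Eli has the fewest and is eliminated.
Round 2: Ben 20, Fay 17, Gus 13. Gus has the fewest and is eliminated.
Round 3: Ben 32, Fay 18. Ben has a majority.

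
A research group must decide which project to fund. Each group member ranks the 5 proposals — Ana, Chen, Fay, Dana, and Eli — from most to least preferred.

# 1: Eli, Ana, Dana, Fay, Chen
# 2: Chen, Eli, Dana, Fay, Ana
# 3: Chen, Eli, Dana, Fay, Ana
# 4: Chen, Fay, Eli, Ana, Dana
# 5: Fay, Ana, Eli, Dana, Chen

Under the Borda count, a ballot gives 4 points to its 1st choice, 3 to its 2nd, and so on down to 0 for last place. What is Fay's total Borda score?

Borda scores:
  Ana: 3 + 0 + 0 + 1 + 3 = 7
  Chen: 0 + 4 + 4 + 4 + 0 = 12
  Fay: 1 + 1 + 1 + 3 + 4 = 10
  Dana: 2 + 2 + 2 + 0 + 1 = 7
  Eli: 4 + 3 + 3 + 2 + 2 = 14

10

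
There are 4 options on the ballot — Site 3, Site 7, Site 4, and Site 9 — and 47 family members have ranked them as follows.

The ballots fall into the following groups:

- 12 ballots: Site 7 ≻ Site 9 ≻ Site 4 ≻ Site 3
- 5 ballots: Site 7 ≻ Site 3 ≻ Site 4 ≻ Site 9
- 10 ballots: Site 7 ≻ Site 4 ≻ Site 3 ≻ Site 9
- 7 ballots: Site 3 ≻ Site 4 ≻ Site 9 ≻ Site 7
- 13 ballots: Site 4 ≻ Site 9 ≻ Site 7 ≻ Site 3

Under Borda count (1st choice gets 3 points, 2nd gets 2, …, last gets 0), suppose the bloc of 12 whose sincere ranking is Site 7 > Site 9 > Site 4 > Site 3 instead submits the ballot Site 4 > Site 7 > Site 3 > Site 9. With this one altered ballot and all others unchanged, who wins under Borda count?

Site 4

Borda totals with the altered ballot: Site 3 53, Site 7 82, Site 4 114, Site 9 33.
The switch changes the winner from Site 7 to Site 4.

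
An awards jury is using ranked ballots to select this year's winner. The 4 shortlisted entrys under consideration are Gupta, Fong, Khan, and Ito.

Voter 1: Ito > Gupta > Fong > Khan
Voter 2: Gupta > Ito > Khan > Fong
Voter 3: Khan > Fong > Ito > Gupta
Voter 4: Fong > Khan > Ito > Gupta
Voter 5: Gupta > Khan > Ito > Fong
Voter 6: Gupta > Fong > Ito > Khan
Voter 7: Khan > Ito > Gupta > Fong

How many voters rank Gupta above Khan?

4

Ballots ranking Gupta above Khan: 4.
Ballots ranking Khan above Gupta: 3.
So 4 of 7 voters prefer Gupta to Khan.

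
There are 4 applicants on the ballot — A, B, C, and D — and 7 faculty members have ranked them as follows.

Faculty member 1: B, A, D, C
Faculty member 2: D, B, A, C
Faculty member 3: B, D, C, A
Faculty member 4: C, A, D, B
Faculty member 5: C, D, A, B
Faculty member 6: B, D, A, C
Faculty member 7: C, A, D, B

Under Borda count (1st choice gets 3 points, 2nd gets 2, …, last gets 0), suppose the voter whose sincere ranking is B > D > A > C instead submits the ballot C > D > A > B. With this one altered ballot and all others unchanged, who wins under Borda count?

Borda totals with the altered ballot: A 9, B 8, C 13, D 12.
The switch changes the winner from D to C.

C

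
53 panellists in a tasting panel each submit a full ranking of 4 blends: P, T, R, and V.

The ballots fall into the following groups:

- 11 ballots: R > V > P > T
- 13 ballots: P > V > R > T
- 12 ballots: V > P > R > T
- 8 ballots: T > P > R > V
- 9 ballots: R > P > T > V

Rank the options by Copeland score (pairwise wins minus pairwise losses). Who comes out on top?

P

Pairwise results:
  P vs T: P wins 45–8.
  P vs R: P wins 33–20.
  P vs V: P wins 30–23.
  T vs R: R wins 45–8.
  T vs V: V wins 36–17.
  R vs V: R wins 28–25.
Copeland scores (wins − losses):
  P: 3 − 0 = 3
  T: 0 − 3 = -3
  R: 2 − 1 = 1
  V: 1 − 2 = -1
P has the best Copeland score.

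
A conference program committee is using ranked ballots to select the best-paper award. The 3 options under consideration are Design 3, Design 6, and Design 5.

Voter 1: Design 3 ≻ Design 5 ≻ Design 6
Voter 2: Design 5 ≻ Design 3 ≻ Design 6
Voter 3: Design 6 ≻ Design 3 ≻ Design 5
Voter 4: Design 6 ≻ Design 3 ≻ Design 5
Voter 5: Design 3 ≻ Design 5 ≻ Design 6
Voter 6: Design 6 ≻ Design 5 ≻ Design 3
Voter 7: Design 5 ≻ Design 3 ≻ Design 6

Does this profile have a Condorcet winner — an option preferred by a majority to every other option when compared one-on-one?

Yes

Head-to-head results (7 voters total):
Design 3 vs Design 6: Design 3 wins 4–3.
Design 3 vs Design 5: Design 3 wins 4–3.
Design 6 vs Design 5: Design 5 wins 4–3.
Design 3 beats each rival — Design 6 (4–3), Design 5 (4–3) — so Design 3 is the Condorcet winner.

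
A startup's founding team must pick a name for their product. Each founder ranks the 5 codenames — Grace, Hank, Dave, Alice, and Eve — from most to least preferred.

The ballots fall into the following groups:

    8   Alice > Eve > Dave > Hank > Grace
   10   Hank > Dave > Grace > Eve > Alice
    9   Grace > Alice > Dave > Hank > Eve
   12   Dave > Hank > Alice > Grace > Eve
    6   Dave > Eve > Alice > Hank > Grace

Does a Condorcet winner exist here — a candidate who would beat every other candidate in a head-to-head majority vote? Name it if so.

Head-to-head results (45 voters total):
Grace vs Hank: Hank wins 36–9.
Grace vs Dave: Dave wins 36–9.
Grace vs Alice: Alice wins 26–19.
Grace vs Eve: Grace wins 31–14.
Hank vs Dave: Dave wins 35–10.
Hank vs Alice: Alice wins 23–22.
Hank vs Eve: Hank wins 31–14.
Dave vs Alice: Dave wins 28–17.
Dave vs Eve: Dave wins 37–8.
Alice vs Eve: Alice wins 29–16.
Dave beats each rival — Grace (36–9), Hank (35–10), Alice (28–17), Eve (37–8) — so Dave is the Condorcet winner.

Dave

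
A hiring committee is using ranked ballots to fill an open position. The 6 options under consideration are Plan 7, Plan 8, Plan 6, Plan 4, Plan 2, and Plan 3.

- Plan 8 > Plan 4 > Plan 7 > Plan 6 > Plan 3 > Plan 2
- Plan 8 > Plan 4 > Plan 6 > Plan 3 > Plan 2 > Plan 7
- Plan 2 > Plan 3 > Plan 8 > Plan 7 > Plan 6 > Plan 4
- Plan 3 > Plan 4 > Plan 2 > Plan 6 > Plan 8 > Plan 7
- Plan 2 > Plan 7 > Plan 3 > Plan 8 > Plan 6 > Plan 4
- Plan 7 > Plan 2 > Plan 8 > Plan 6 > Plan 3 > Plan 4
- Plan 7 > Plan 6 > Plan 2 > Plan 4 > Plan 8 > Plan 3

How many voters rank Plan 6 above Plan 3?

4

Ballots ranking Plan 6 above Plan 3: 4.
Ballots ranking Plan 3 above Plan 6: 3.
So 4 of 7 voters prefer Plan 6 to Plan 3.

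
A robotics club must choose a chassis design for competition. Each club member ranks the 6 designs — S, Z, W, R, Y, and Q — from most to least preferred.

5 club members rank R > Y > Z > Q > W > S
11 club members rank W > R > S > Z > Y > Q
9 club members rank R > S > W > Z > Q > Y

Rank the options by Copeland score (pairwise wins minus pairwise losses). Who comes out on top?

Pairwise results:
  S vs Z: S wins 20–5.
  S vs W: W wins 16–9.
  S vs R: R wins 25–0.
  S vs Y: S wins 20–5.
  S vs Q: S wins 20–5.
  Z vs W: W wins 20–5.
  Z vs R: R wins 25–0.
  Z vs Y: Z wins 20–5.
  Z vs Q: Z wins 25–0.
  W vs R: R wins 14–11.
  W vs Y: W wins 20–5.
  W vs Q: W wins 20–5.
  R vs Y: R wins 25–0.
  R vs Q: R wins 25–0.
  Y vs Q: Y wins 16–9.
Copeland scores (wins − losses):
  S: 3 − 2 = 1
  Z: 2 − 3 = -1
  W: 4 − 1 = 3
  R: 5 − 0 = 5
  Y: 1 − 4 = -3
  Q: 0 − 5 = -5
R has the best Copeland score.

R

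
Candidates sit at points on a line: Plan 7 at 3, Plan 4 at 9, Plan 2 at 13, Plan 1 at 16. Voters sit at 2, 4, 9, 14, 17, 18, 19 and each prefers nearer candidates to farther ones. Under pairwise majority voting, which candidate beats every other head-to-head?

With single-peaked preferences on a line, the Condorcet winner is the candidate closest to the median voter.
The median voter (position 14) is closest to Plan 2 at 13.
Check: Plan 2 vs Plan 4 — voters closer to Plan 2: 4 of 7.

Plan 2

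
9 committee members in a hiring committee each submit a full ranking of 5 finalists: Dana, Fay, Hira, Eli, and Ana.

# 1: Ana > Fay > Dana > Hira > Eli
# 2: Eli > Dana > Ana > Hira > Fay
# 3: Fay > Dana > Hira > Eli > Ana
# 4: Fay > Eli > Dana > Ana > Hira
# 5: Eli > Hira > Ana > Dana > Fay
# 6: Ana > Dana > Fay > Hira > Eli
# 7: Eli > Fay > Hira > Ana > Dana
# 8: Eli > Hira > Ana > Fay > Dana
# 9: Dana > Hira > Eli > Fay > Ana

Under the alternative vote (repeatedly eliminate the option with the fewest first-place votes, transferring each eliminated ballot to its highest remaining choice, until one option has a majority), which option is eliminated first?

Round 1: Eli 4, Fay 2, Ana 2, Dana 1, Hira 0. Hira has the fewest and is eliminated.
Round 2: Eli 4, Fay 2, Ana 2, Dana 1. Dana has the fewest and is eliminated.
Round 3: Eli 5, Fay 2, Ana 2. Eli has a majority.

Hira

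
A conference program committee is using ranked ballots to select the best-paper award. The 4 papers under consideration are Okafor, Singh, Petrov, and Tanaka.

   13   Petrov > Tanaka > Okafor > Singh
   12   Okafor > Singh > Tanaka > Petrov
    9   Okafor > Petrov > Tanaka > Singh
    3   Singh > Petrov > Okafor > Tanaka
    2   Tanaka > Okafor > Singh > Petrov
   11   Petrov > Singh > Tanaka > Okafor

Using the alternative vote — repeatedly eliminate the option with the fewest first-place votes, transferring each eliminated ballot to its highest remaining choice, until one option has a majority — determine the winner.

Round 1: Petrov 24, Okafor 21, Singh 3, Tanaka 2. Tanaka has the fewest and is eliminated.
Round 2: Petrov 24, Okafor 23, Singh 3. Singh has the fewest and is eliminated.
Round 3: Petrov 27, Okafor 23. Petrov has a majority.

Petrov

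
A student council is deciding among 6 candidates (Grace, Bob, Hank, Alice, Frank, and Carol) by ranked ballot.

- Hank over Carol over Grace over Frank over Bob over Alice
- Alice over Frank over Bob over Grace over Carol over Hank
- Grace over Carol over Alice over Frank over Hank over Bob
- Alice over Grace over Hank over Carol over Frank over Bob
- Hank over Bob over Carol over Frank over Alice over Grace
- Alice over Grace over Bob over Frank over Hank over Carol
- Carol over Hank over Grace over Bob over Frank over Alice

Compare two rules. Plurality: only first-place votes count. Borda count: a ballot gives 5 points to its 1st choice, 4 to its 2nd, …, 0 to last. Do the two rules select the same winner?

Plurality first-place counts: Grace 1, Bob 0, Hank 2, Alice 3, Frank 0, Carol 1 → Alice.
Borda totals: Grace 21, Bob 13, Hank 19, Alice 19, Frank 14, Carol 19 → Grace.
The two rules disagree: plurality picks Alice, Borda picks Grace.

No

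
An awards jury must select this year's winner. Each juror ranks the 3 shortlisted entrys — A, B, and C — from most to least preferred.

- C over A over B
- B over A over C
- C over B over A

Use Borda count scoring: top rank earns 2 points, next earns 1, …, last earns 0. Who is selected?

Borda scores:
  A: 1 + 1 + 0 = 2
  B: 0 + 2 + 1 = 3
  C: 2 + 0 + 2 = 4
C has the highest total.

C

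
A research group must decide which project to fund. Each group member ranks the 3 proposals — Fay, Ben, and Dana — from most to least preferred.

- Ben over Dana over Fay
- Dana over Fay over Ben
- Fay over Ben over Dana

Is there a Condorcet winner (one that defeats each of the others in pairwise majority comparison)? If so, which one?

No Condorcet winner

Head-to-head results (3 voters total):
Fay vs Ben: Fay wins 2–1.
Fay vs Dana: Dana wins 2–1.
Ben vs Dana: Ben wins 2–1.
No candidate beats all others: Fay beats Ben beats Dana beats Fay, a majority cycle.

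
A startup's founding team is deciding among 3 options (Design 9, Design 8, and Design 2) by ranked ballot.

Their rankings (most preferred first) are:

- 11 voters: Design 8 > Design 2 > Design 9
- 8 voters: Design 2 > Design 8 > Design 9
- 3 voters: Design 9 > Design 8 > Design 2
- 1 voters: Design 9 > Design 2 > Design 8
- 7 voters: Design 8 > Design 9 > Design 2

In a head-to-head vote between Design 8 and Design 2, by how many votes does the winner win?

Ballots ranking Design 8 above Design 2: 11+3+7 = 21.
Ballots ranking Design 2 above Design 8: 8+1 = 9.
Design 8 wins 21–9, a margin of 12.

12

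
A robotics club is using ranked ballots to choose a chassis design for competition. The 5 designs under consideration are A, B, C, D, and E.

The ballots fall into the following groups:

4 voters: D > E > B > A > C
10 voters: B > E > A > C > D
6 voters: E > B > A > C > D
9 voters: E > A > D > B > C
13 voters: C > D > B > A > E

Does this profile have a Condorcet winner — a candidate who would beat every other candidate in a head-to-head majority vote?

No

Head-to-head results (42 voters total):
A vs B: B wins 33–9.
A vs C: A wins 29–13.
A vs D: A wins 25–17.
A vs E: E wins 29–13.
B vs C: B wins 29–13.
B vs D: D wins 26–16.
B vs E: B wins 23–19.
C vs D: C wins 29–13.
C vs E: E wins 29–13.
D vs E: E wins 25–17.
No candidate beats all others: A beats D beats B beats A, a majority cycle.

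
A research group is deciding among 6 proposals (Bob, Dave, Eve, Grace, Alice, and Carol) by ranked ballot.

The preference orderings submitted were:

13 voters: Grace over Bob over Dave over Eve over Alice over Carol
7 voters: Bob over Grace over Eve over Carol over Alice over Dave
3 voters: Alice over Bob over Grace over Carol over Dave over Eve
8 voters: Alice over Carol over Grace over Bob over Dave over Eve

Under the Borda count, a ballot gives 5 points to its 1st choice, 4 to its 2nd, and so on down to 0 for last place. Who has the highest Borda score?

Grace

Borda scores:
  Bob: 13·4 + 7·5 + 3·4 + 8·2 = 115
  Dave: 13·3 + 7·0 + 3·1 + 8·1 = 50
  Eve: 13·2 + 7·3 + 3·0 + 8·0 = 47
  Grace: 13·5 + 7·4 + 3·3 + 8·3 = 126
  Alice: 13·1 + 7·1 + 3·5 + 8·5 = 75
  Carol: 13·0 + 7·2 + 3·2 + 8·4 = 52
Grace has the highest total.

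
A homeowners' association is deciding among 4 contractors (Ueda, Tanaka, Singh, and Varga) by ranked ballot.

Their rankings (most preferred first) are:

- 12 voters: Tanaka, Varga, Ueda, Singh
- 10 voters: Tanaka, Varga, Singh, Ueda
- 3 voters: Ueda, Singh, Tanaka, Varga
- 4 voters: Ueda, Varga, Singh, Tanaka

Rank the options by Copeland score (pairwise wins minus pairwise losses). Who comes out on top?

Tanaka

Pairwise results:
  Ueda vs Tanaka: Tanaka wins 22–7.
  Ueda vs Singh: Ueda wins 19–10.
  Ueda vs Varga: Varga wins 22–7.
  Tanaka vs Singh: Tanaka wins 22–7.
  Tanaka vs Varga: Tanaka wins 25–4.
  Singh vs Varga: Varga wins 26–3.
Copeland scores (wins − losses):
  Ueda: 1 − 2 = -1
  Tanaka: 3 − 0 = 3
  Singh: 0 − 3 = -3
  Varga: 2 − 1 = 1
Tanaka has the best Copeland score.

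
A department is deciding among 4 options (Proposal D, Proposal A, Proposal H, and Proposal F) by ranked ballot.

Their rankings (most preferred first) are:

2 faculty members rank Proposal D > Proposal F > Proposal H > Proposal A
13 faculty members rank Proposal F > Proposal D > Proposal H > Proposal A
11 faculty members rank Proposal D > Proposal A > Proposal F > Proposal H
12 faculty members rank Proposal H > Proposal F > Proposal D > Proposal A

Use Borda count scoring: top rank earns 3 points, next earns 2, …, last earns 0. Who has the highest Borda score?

Borda scores:
  Proposal D: 2·3 + 13·2 + 11·3 + 12·1 = 77
  Proposal A: 2·0 + 13·0 + 11·2 + 12·0 = 22
  Proposal H: 2·1 + 13·1 + 11·0 + 12·3 = 51
  Proposal F: 2·2 + 13·3 + 11·1 + 12·2 = 78
Proposal F has the highest total.

Proposal F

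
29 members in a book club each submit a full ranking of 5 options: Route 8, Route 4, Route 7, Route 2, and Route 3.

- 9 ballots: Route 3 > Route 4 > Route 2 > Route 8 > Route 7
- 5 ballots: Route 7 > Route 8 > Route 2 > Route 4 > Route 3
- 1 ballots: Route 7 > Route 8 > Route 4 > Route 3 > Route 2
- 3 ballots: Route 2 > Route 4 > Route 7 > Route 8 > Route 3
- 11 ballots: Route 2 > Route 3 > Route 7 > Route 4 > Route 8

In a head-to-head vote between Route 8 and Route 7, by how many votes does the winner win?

11

Ballots ranking Route 8 above Route 7: 9.
Ballots ranking Route 7 above Route 8: 5+1+3+11 = 20.
Route 7 wins 20–9, a margin of 11.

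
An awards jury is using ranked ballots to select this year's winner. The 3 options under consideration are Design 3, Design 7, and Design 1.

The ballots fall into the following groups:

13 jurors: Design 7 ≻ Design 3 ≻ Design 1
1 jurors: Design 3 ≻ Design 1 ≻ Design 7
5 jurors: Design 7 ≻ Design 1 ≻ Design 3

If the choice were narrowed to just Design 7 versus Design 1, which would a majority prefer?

Design 7

Ballots ranking Design 7 above Design 1: 13+5 = 18.
Ballots ranking Design 1 above Design 7: 1.
Design 7 wins the head-to-head, 18–1.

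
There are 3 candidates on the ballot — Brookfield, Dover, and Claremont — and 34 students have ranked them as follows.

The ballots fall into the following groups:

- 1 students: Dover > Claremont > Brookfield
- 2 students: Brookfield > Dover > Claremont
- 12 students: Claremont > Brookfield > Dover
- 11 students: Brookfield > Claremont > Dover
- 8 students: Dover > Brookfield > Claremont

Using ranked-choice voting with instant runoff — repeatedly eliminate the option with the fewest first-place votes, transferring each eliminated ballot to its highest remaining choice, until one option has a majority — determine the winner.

Round 1: Brookfield 13, Claremont 12, Dover 9. Dover has the fewest and is eliminated.
Round 2: Brookfield 21, Claremont 13. Brookfield has a majority.

Brookfield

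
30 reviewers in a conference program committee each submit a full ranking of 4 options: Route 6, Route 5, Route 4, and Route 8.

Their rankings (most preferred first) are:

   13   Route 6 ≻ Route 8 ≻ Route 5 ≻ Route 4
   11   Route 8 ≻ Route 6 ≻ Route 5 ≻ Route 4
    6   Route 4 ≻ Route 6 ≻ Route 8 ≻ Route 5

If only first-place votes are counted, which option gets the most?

First-place vote totals:
  Route 6: 13
  Route 5: 0
  Route 4: 6
  Route 8: 11
Route 6 has the most first-place votes.

Route 6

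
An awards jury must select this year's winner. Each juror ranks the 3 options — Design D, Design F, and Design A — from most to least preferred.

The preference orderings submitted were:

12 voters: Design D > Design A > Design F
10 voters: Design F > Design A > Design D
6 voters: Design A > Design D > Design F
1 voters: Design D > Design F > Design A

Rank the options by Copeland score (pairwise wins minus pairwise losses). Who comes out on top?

Design A

Pairwise results:
  Design D vs Design F: Design D wins 19–10.
  Design D vs Design A: Design A wins 16–13.
  Design F vs Design A: Design A wins 18–11.
Copeland scores (wins − losses):
  Design D: 1 − 1 = 0
  Design F: 0 − 2 = -2
  Design A: 2 − 0 = 2
Design A has the best Copeland score.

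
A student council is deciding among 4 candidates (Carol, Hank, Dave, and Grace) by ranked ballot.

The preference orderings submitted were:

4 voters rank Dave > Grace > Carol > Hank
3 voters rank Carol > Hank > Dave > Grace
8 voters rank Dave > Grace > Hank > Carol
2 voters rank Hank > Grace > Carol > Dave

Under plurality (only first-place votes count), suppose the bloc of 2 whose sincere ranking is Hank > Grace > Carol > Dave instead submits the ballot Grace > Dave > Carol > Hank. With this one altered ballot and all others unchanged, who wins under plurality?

Dave

First-place totals with the altered ballot: Carol 3, Hank 0, Dave 12, Grace 2.
The winner is unchanged: still Dave.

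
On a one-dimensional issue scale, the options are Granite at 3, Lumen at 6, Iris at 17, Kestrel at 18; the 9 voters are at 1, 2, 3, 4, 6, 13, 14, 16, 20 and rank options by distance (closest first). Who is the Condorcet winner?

Lumen

With single-peaked preferences on a line, the Condorcet winner is the candidate closest to the median voter.
The median voter (position 6) is closest to Lumen at 6.
Check: Lumen vs Granite — voters closer to Lumen: 5 of 9.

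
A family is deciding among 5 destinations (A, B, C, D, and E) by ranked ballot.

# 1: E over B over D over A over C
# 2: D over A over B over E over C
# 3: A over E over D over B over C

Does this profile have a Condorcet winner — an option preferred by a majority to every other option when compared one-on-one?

No

Head-to-head results (3 voters total):
A vs B: A wins 2–1.
A vs C: A wins 3–0.
A vs D: D wins 2–1.
A vs E: A wins 2–1.
B vs C: B wins 3–0.
B vs D: D wins 2–1.
B vs E: E wins 2–1.
C vs D: D wins 3–0.
C vs E: E wins 3–0.
D vs E: E wins 2–1.
No candidate beats all others: A beats E beats D beats A, a majority cycle.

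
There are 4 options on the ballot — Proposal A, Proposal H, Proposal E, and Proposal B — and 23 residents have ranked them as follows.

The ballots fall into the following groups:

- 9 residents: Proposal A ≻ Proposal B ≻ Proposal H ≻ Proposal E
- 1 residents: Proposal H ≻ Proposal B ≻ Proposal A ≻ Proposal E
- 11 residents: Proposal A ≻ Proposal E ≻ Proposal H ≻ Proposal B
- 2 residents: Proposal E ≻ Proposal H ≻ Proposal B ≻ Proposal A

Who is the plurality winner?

First-place vote totals:
  Proposal A: 20
  Proposal H: 1
  Proposal E: 2
  Proposal B: 0
Proposal A has the most first-place votes.

Proposal A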